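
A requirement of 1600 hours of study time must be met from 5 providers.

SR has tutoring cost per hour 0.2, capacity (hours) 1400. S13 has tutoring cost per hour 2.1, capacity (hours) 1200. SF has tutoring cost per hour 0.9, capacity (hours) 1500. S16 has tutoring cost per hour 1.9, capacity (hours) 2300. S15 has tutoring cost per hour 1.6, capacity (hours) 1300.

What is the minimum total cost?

Fill from the cheapest provider first.
SR at 0.2: take all 1400 hours → 200 still needed.
Take 200 from SF at 0.9 to finish.
S15, S16, S13: unused.
Cost = 1400×0.2 + 200×0.9 = 460.

460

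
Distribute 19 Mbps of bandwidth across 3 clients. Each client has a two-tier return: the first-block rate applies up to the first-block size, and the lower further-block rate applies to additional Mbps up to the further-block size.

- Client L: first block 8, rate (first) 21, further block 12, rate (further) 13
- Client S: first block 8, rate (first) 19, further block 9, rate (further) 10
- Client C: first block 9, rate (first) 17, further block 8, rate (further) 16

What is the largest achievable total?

371

Treat each block as its own option and order by rate: Client L/first 21 > Client S/first 19 > Client C/first 17 > Client C/second 16 > Client L/second 13 > Client S/second 10.
Fill Client L first block (8 at 21) ; 11 left.
Client S first at 19: fill all 8 ; 3 left.
Client C first at 17: only 3 left, fill 3.
Total = 21×8 + 19×8 + 17×3 = 371.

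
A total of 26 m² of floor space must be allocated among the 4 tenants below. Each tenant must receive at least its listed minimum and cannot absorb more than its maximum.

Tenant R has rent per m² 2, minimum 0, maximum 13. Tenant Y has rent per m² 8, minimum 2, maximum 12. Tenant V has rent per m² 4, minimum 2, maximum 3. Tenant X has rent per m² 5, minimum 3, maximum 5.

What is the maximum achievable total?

145

Meeting every minimum uses 0+2+2+3 = 7 m², leaving 19.
Highest rent per m² first: Tenant Y 8 > Tenant X 5 > Tenant V 4 > Tenant R 2.
Tenant Y: +10 to 12 (cap) — 9 left.
Tenant X takes 2 more to reach its cap of 5 — 7 left.
Give Tenant V 1 more to hit its cap of 3 — 6 left.
Tenant R: +6 (room for 13) → 6. Pool exhausted.
Total = 2×6 + 8×12 + 4×3 + 5×5 = 145.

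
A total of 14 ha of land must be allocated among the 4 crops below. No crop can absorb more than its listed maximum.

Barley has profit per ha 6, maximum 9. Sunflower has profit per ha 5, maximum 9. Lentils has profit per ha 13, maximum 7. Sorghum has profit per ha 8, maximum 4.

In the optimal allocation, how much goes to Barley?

Highest profit per ha first: Lentils 13 > Sorghum 8 > Barley 6 > Sunflower 5.
Give Lentils 7 to hit its cap of 7 → 7 left.
Sorghum: +4 to 4 (cap) → 3 left.
Barley has room for 9 but only 3 remain, so it gets 3.

3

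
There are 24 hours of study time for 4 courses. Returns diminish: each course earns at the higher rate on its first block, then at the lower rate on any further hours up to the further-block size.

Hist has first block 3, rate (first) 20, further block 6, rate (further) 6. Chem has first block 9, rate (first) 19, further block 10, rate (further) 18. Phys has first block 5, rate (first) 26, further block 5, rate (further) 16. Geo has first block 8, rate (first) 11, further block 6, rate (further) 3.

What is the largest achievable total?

487

Treat each block as its own option and order by rate: Phys/first 26 > Hist/first 20 > Chem/first 19 > Chem/second 18 > Phys/second 16 > Geo/first 11 > Hist/second 6 > Geo/second 3.
Phys/first (26): +5 ; 19 left.
Hist first at 20: fill all 3 ; 16 left.
Chem/first (19): +9 ; 7 left.
7 remain; put them into Chem second at 18.
Total = 26×5 + 20×3 + 19×9 + 18×7 = 487.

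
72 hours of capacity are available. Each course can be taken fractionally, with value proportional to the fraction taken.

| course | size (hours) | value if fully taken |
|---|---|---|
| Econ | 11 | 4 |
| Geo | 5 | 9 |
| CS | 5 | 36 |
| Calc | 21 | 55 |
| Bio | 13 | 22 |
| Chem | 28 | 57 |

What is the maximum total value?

Best value per unit of size first: CS 36/5≈7.2, Calc 55/21≈2.62, Chem 57/28≈2.04, Geo 9/5≈1.8, Bio 22/13≈1.69, Econ 4/11≈0.364.
All 5 hours of CS fit (value 36) — 67 remain.
Calc: take in full, 21 hours for value 55 — 46 left.
Chem: take in full, 28 hours for value 57 — 18 left.
Geo: take in full, 5 hours for value 9 — 13 left.
All 13 hours of Bio fit (value 22) — 0 remain.
Total value = 179.

179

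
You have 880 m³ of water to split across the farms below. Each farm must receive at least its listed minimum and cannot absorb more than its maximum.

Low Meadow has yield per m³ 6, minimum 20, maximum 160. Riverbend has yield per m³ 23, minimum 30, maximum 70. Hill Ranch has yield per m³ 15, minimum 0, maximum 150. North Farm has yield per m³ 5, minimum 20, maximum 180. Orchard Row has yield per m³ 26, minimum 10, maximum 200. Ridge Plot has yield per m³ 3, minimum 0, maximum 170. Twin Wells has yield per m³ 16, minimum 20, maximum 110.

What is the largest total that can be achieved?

Meeting every minimum uses 20+30+0+20+10+0+20 = 100 m³, leaving 780.
Order the farms by yield per m³: Orchard Row 26 > Riverbend 23 > Twin Wells 16 > Hill Ranch 15 > Low Meadow 6 > North Farm 5 > Ridge Plot 3.
Give Orchard Row 190 more to hit its cap of 200 — 590 left.
Riverbend takes 40 more to reach its cap of 70 — 550 left.
Twin Wells takes 90 more to reach its cap of 110 — 460 left.
Hill Ranch: +150 to 150 (cap) — 310 left.
Low Meadow: +140 to 160 (cap) — 170 left.
North Farm: +160 to 180 (cap) — 10 left.
Only 10 left; Ridge Plot takes them to reach 10.
Total = 6×160 + 23×70 + 15×150 + 5×180 + 26×200 + 3×10 + 16×110 = 12710.

12710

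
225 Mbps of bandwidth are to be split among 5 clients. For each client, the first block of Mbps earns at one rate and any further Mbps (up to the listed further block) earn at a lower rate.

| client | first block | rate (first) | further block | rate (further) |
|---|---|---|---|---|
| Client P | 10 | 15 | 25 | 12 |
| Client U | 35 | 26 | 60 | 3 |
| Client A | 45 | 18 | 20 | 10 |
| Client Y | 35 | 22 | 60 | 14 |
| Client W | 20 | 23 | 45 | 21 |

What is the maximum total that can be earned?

Rank every tier by rate: Client U/tier1 26 > Client W/tier1 23 > Client Y/tier1 22 > Client W/tier2 21 > Client A/tier1 18 > Client P/tier1 15 > Client Y/tier2 14 > Client P/tier2 12 > Client A/tier2 10 > Client U/tier2 3.
Fill Client U tier1 block (35 at 26) → 190 left.
Fill Client W tier1 block (20 at 23) → 170 left.
Fill Client Y tier1 block (35 at 22) → 135 left.
Client W/tier2 (21): +45 → 90 left.
Client A/tier1 (18): +45 → 45 left.
Fill Client P tier1 block (10 at 15) → 35 left.
Client Y tier2 at 14: only 35 left, fill 35.
Total = 26×35 + 23×20 + 22×35 + 21×45 + 18×45 + 15×10 + 14×35 = 4535.

4535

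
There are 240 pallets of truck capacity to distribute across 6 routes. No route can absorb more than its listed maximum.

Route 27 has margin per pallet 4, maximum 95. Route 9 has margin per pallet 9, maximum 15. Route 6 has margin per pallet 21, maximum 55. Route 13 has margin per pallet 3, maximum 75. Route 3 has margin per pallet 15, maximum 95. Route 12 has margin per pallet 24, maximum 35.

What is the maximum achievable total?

3715

Rank by margin per pallet: Route 12 24 > Route 6 21 > Route 3 15 > Route 9 9 > Route 27 4 > Route 13 3.
Route 12: +35 to 35 (cap) — 205 left.
Give Route 6 55 to hit its cap of 55 — 150 left.
Route 3 takes 95 to reach its cap of 95 — 55 left.
Route 9: +15 to 15 (cap) — 40 left.
Route 27: +40 (room for 95) → 40. Pool exhausted.
Total = 4×40 + 9×15 + 21×55 + 15×95 + 24×35 = 3715.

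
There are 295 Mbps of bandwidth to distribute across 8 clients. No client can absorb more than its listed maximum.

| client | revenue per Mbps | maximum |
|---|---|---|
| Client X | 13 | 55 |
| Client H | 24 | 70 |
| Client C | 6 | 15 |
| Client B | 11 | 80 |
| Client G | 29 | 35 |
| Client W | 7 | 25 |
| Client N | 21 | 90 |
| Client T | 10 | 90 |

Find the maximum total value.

5795

Highest revenue per Mbps first: Client G 29 > Client H 24 > Client N 21 > Client X 13 > Client B 11 > Client T 10 > Client W 7 > Client C 6.
Client G takes 35 to reach its cap of 35 → 260 left.
Give Client H 70 to hit its cap of 70 → 190 left.
Client N takes 90 to reach its cap of 90 → 100 left.
Give Client X 55 to hit its cap of 55 → 45 left.
Client B: +45 (room for 80) → 45. Pool exhausted.
Total = 13×55 + 24×70 + 11×45 + 29×35 + 21×90 = 5795.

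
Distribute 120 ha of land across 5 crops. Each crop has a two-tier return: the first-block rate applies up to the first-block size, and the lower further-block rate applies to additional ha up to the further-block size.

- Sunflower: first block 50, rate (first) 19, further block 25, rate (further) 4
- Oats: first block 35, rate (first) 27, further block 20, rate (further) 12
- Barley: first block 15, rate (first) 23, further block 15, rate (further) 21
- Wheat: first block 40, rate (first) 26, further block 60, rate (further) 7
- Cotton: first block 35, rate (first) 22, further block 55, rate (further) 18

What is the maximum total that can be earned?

Rank every tier by rate: Oats/tier1 27 > Wheat/tier1 26 > Barley/tier1 23 > Cotton/tier1 22 > Barley/tier2 21 > Sunflower/tier1 19 > Cotton/tier2 18 > Oats/tier2 12 > Wheat/tier2 7 > Sunflower/tier2 4.
Fill Oats tier1 block (35 at 27) → 85 left.
Wheat/tier1 (26): +40 → 45 left.
Barley tier1 at 23: fill all 15 → 30 left.
Cotton tier1 at 22: only 30 left, fill 30.
Total = 27×35 + 26×40 + 23×15 + 22×30 = 2990.

2990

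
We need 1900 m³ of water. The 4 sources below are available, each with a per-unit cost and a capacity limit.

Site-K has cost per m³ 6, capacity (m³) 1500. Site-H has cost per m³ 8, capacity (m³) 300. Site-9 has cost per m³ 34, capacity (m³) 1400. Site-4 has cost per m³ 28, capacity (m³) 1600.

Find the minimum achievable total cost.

Cheapest first:
Site-K at 6: take all 1500 m³ → 400 still needed.
Site-H (8): use full 300 → 100 m³ to go.
Take 100 from Site-4 at 28 to finish.
Site-9: unused.
Cost = 1500×6 + 300×8 + 100×28 = 14200.

14200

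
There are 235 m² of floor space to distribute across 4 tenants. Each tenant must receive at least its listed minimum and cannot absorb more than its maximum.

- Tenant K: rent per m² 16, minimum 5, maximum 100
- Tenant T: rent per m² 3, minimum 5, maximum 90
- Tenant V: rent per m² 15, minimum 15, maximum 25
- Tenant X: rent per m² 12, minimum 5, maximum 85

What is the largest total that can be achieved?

3070

Meeting every minimum uses 5+5+15+5 = 30 m², leaving 205.
Order the tenants by rent per m²: Tenant K 16 > Tenant V 15 > Tenant X 12 > Tenant T 3.
Give Tenant K 95 more to hit its cap of 100 ; 110 left.
Give Tenant V 10 more to hit its cap of 25 ; 100 left.
Give Tenant X 80 more to hit its cap of 85 ; 20 left.
Only 20 left; Tenant T takes them to reach 25.
Total = 16×100 + 3×25 + 15×25 + 12×85 = 3070.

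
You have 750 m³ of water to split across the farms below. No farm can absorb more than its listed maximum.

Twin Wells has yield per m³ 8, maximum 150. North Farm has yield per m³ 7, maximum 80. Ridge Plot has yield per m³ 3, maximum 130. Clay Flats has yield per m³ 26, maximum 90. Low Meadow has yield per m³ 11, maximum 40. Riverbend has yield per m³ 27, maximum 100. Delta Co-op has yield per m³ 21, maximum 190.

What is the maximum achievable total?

11530

Rank by yield per m³: Riverbend 27 > Clay Flats 26 > Delta Co-op 21 > Low Meadow 11 > Twin Wells 8 > North Farm 7 > Ridge Plot 3.
Give Riverbend 100 to hit its cap of 100 → 650 left.
Clay Flats takes 90 to reach its cap of 90 → 560 left.
Delta Co-op takes 190 to reach its cap of 190 → 370 left.
Low Meadow takes 40 to reach its cap of 40 → 330 left.
Give Twin Wells 150 to hit its cap of 150 → 180 left.
Give North Farm 80 to hit its cap of 80 → 100 left.
Ridge Plot: +100 (room for 130) → 100. Pool exhausted.
Total = 8×150 + 7×80 + 3×100 + 26×90 + 11×40 + 27×100 + 21×190 = 11530.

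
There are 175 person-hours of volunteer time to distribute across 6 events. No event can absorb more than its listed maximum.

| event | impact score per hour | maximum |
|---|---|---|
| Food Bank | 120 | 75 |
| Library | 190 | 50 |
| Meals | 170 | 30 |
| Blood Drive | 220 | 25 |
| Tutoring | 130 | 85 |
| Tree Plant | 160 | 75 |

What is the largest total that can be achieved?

31300

Order the events by impact score per hour: Blood Drive 220 > Library 190 > Meals 170 > Tree Plant 160 > Tutoring 130 > Food Bank 120.
Give Blood Drive 25 to hit its cap of 25 ; 150 left.
Library: +50 to 50 (cap) ; 100 left.
Give Meals 30 to hit its cap of 30 ; 70 left.
Only 70 left; Tree Plant takes them to reach 70.
Total = 190×50 + 170×30 + 220×25 + 160×70 = 31300.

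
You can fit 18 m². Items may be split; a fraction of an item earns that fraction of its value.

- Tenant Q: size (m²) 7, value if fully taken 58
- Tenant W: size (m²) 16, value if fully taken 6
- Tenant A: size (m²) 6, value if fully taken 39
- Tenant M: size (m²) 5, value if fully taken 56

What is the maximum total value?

153

Rank by value-to-size ratio: Tenant M 56/5≈11.2, Tenant Q 58/7≈8.29, Tenant A 39/6≈6.5, Tenant W 6/16≈0.375.
Take all of Tenant M (5 m², value 56) ; 13 m² left.
Tenant Q: take in full, 7 m² for value 58 ; 6 left.
Tenant A: take in full, 6 m² for value 39 ; 0 left.
Total value = 153.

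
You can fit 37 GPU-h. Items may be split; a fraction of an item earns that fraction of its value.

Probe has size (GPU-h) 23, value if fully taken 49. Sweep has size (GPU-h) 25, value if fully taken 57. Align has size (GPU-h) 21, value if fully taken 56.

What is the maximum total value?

Sort by value density: Align 56/21≈2.67, Sweep 57/25≈2.28, Probe 49/23≈2.13.
Align: take in full, 21 GPU-h for value 56 → 16 left.
16 GPU-h left: a 16/25 share of Sweep gives 57×16/25 = 36.48.
Total value = 92.48.

92.48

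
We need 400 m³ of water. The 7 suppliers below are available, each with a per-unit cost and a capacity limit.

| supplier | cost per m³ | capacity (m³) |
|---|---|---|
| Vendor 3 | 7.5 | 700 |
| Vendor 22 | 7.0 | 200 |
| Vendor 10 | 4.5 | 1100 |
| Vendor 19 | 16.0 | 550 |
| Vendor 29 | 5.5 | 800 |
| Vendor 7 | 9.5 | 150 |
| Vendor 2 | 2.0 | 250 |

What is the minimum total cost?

1175

Cheapest first:
Vendor 2 at 2.0: take all 250 m³ → 150 still needed.
Vendor 10 at 4.5: take 150 of its 1100 → requirement met.
Vendor 29, Vendor 22, Vendor 3, Vendor 7, Vendor 19: unused.
Cost = 250×2.0 + 150×4.5 = 1175.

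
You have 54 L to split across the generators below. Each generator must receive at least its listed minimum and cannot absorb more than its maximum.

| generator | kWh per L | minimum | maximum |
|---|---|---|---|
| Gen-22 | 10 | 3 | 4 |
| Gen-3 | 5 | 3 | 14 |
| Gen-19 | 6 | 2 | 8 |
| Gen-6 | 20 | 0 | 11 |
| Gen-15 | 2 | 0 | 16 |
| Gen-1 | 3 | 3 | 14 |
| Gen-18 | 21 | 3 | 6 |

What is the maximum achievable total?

Meeting every minimum uses 3+3+2+0+0+3+3 = 14 L, leaving 40.
Order the generators by kWh per L: Gen-18 21 > Gen-6 20 > Gen-22 10 > Gen-19 6 > Gen-3 5 > Gen-1 3 > Gen-15 2.
Gen-18: +3 to 6 (cap) — 37 left.
Give Gen-6 11 more to hit its cap of 11 — 26 left.
Gen-22 takes 1 more to reach its cap of 4 — 25 left.
Gen-19: +6 to 8 (cap) — 19 left.
Gen-3 takes 11 more to reach its cap of 14 — 8 left.
Gen-1: +8 (room for 11) → 11. Pool exhausted.
Total = 10×4 + 5×14 + 6×8 + 20×11 + 3×11 + 21×6 = 537.

537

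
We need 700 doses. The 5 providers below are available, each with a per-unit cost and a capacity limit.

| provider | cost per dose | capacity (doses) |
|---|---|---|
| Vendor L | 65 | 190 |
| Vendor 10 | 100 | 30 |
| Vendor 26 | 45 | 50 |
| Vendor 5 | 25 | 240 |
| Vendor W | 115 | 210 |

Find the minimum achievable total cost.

Cheapest first:
Take 240 from Vendor 5 at 25 — need 460 more.
Vendor 26 (45): use full 50 — 410 doses to go.
Vendor L (65): use full 190 — 220 doses to go.
Vendor 10 (100): use full 30 — 190 doses to go.
Vendor W (115): take the remaining 190 — done.
Cost = 240×25 + 50×45 + 190×65 + 30×100 + 190×115 = 45450.

45450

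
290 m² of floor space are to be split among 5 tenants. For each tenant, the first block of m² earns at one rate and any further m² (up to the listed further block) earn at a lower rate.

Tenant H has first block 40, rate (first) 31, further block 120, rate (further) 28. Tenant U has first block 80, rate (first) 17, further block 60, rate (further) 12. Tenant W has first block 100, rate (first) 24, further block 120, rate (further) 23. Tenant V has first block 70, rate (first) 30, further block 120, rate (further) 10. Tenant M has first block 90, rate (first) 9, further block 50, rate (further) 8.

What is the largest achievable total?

8140

Rank every tier by rate: Tenant H/tier1 31 > Tenant V/tier1 30 > Tenant H/tier2 28 > Tenant W/tier1 24 > Tenant W/tier2 23 > Tenant U/tier1 17 > Tenant U/tier2 12 > Tenant V/tier2 10 > Tenant M/tier1 9 > Tenant M/tier2 8.
Tenant H/tier1 (31): +40 ; 250 left.
Fill Tenant V tier1 block (70 at 30) ; 180 left.
Tenant H tier2 at 28: fill all 120 ; 60 left.
Tenant W/tier1: +60 of 100 at 24; pool empty.
Total = 31×40 + 30×70 + 28×120 + 24×60 = 8140.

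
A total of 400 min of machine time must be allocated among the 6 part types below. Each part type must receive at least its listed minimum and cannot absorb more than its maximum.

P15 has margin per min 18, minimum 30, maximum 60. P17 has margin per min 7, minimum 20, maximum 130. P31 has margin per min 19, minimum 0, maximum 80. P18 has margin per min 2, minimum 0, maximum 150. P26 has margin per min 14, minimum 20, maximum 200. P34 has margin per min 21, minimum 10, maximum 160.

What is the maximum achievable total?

7220

Meeting every minimum uses 30+20+0+0+20+10 = 80 min, leaving 320.
Rank by margin per min: P34 21 > P31 19 > P15 18 > P26 14 > P17 7 > P18 2.
P34 takes 150 more to reach its cap of 160 → 170 left.
Give P31 80 more to hit its cap of 80 → 90 left.
P15: +30 to 60 (cap) → 60 left.
Only 60 left; P26 takes them to reach 80.
Total = 18×60 + 7×20 + 19×80 + 14×80 + 21×160 = 7220.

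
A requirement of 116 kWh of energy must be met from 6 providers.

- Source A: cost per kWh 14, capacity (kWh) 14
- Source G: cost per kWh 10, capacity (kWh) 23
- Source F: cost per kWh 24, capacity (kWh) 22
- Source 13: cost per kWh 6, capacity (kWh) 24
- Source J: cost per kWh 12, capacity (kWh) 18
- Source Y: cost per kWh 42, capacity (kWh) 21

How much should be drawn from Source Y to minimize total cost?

15

Cheapest first:
Source 13 (6): use full 24 — 92 kWh to go.
Source G at 10: take all 23 kWh — 69 still needed.
Take 18 from Source J at 12 — need 51 more.
Source A (14): use full 14 — 37 kWh to go.
Take 22 from Source F at 24 — need 15 more.
Source Y at 42: take 15 of its 21 — requirement met.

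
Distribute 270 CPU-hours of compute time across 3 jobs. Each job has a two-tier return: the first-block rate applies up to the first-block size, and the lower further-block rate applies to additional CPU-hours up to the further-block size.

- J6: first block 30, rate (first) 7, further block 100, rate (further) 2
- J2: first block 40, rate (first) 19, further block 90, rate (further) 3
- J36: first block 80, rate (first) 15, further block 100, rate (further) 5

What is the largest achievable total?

Rank every tier by rate: J2/tier1 19 > J36/tier1 15 > J6/tier1 7 > J36/tier2 5 > J2/tier2 3 > J6/tier2 2.
Fill J2 tier1 block (40 at 19) — 230 left.
J36/tier1 (15): +80 — 150 left.
Fill J6 tier1 block (30 at 7) — 120 left.
J36 tier2 at 5: fill all 100 — 20 left.
20 remain; put them into J2 tier2 at 3.
Total = 19×40 + 15×80 + 7×30 + 5×100 + 3×20 = 2730.

2730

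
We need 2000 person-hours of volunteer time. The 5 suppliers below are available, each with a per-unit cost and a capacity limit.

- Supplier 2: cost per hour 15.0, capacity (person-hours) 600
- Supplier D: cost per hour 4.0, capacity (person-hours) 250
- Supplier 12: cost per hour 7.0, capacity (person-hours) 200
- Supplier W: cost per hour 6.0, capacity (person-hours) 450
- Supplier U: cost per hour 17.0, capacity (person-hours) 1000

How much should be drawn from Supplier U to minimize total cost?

Fill from the cheapest supplier first.
Take 250 from Supplier D at 4.0 → need 1750 more.
Supplier W (6.0): use full 450 → 1300 person-hours to go.
Supplier 12 (7.0): use full 200 → 1100 person-hours to go.
Take 600 from Supplier 2 at 15.0 → need 500 more.
Supplier U at 17.0: take 500 of its 1000 → requirement met.

500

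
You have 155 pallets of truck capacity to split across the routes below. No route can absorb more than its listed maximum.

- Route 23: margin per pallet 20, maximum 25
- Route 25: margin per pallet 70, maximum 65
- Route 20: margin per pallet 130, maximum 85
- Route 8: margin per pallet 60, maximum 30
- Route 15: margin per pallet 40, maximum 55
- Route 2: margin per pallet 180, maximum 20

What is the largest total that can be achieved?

18150

Highest margin per pallet first: Route 2 180 > Route 20 130 > Route 25 70 > Route 8 60 > Route 15 40 > Route 23 20.
Route 2 takes 20 to reach its cap of 20 ; 135 left.
Route 20 takes 85 to reach its cap of 85 ; 50 left.
Only 50 left; Route 25 takes them to reach 50.
Total = 70×50 + 130×85 + 180×20 = 18150.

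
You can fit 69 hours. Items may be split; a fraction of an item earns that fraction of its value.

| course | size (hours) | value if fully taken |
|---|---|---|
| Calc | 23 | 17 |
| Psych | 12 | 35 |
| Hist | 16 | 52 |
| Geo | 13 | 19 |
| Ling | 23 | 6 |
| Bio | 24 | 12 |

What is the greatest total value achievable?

125.5

Best value per unit of size first: Hist 52/16≈3.25, Psych 35/12≈2.92, Geo 19/13≈1.46, Calc 17/23≈0.739, Bio 12/24≈0.5, Ling 6/23≈0.261.
Hist: take in full, 16 hours for value 52 ; 53 left.
Psych: take in full, 12 hours for value 35 ; 41 left.
All 13 hours of Geo fit (value 19) ; 28 remain.
All 23 hours of Calc fit (value 17) ; 5 remain.
5 hours left: a 5/24 share of Bio gives 12×5/24 = 2.5.
Total value = 125.5.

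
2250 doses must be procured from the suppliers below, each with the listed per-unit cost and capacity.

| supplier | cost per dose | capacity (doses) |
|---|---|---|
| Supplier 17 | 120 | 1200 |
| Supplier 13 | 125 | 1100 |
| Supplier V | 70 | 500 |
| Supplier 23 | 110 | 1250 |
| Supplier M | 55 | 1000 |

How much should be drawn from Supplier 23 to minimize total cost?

750

Fill from the cheapest supplier first.
Supplier M (55): use full 1000 ; 1250 doses to go.
Supplier V at 70: take all 500 doses ; 750 still needed.
Supplier 23 at 110: take 750 of its 1250 ; requirement met.
Supplier 17, Supplier 13: unused.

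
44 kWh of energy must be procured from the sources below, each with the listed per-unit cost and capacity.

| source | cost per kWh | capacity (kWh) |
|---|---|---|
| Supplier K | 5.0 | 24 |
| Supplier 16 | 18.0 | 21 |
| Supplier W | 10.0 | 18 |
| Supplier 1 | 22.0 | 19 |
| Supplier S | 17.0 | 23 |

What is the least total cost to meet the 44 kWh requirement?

334

Cheapest first:
Supplier K (5.0): use full 24 → 20 kWh to go.
Take 18 from Supplier W at 10.0 → need 2 more.
Supplier S at 17.0: take 2 of its 23 → requirement met.
Supplier 16, Supplier 1: unused.
Cost = 24×5.0 + 18×10.0 + 2×17.0 = 334.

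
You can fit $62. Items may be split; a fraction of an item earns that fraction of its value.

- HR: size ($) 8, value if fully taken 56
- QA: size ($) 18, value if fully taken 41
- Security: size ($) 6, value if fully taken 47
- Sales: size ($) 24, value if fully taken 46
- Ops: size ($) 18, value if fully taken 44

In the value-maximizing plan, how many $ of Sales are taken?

Sort by value density: Security 47/6≈7.83, HR 56/8≈7, Ops 44/18≈2.44, QA 41/18≈2.28, Sales 46/24≈1.92.
All 6 $ of Security fit (value 47) — 56 remain.
Take all of HR (8 $, value 56) — 48 $ left.
Take all of Ops (18 $, value 44) — 30 $ left.
Take all of QA (18 $, value 41) — 12 $ left.
Fill the last 12 $ with part of Sales: 12/24 of it earns 23.

12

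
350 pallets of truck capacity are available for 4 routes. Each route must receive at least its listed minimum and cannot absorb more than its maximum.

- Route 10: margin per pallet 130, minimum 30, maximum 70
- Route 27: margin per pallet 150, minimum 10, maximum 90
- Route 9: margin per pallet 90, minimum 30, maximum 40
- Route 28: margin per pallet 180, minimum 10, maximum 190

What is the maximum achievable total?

55600

Meeting every minimum uses 30+10+30+10 = 80 pallets, leaving 270.
Highest margin per pallet first: Route 28 180 > Route 27 150 > Route 10 130 > Route 9 90.
Route 28 takes 180 more to reach its cap of 190 → 90 left.
Route 27: +80 to 90 (cap) → 10 left.
Route 10 has room for 40 more but only 10 remain, so it gets 40.
Total = 130×40 + 150×90 + 90×30 + 180×190 = 55600.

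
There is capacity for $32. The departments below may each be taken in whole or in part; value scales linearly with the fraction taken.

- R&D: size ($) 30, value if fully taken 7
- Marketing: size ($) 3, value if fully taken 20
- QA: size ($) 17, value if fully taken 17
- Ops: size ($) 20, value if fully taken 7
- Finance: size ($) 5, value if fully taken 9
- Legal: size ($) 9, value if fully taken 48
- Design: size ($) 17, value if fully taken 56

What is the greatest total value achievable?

129.4

Best value per unit of size first: Marketing 20/3≈6.67, Legal 48/9≈5.33, Design 56/17≈3.29, Finance 9/5≈1.8, QA 17/17≈1, Ops 7/20≈0.35, R&D 7/30≈0.233.
Marketing: take in full, 3 $ for value 20 → 29 left.
Legal: take in full, 9 $ for value 48 → 20 left.
Take all of Design (17 $, value 56) → 3 $ left.
3 $ left: a 3/5 share of Finance gives 9×3/5 = 5.4.
Total value = 129.4.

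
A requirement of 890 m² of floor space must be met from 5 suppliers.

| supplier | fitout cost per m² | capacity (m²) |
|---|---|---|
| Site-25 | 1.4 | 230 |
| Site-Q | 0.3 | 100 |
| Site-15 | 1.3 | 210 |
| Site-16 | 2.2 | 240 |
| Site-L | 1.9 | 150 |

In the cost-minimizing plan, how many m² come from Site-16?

200

Cheapest first:
Take 100 from Site-Q at 0.3 → need 790 more.
Site-15 (1.3): use full 210 → 580 m² to go.
Site-25 at 1.4: take all 230 m² → 350 still needed.
Site-L (1.9): use full 150 → 200 m² to go.
Site-16 at 2.2: take 200 of its 240 → requirement met.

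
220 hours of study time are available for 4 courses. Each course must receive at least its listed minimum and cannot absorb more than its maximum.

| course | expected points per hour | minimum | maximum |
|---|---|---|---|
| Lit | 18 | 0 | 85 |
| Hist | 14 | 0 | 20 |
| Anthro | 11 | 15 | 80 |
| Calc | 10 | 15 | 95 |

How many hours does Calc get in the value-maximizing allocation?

Meeting every minimum uses 0+0+15+15 = 30 hours, leaving 190.
Rank by expected points per hour: Lit 18 > Hist 14 > Anthro 11 > Calc 10.
Lit takes 85 more to reach its cap of 85 ; 105 left.
Hist takes 20 more to reach its cap of 20 ; 85 left.
Anthro takes 65 more to reach its cap of 80 ; 20 left.
Only 20 left; Calc takes them to reach 35.

35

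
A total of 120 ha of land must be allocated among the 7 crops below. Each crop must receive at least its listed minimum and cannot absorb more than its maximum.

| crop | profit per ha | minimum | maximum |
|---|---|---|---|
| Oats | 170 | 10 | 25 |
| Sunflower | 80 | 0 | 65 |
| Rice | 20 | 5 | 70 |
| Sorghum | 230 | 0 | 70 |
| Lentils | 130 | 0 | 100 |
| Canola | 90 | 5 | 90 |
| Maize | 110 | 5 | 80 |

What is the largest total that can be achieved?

Meeting every minimum uses 10+0+5+0+0+5+5 = 25 ha, leaving 95.
Highest profit per ha first: Sorghum 230 > Oats 170 > Lentils 130 > Maize 110 > Canola 90 > Sunflower 80 > Rice 20.
Give Sorghum 70 more to hit its cap of 70 — 25 left.
Oats: +15 to 25 (cap) — 10 left.
Lentils: +10 (room for 100) → 10. Pool exhausted.
Total = 170×25 + 20×5 + 230×70 + 130×10 + 90×5 + 110×5 = 22750.

22750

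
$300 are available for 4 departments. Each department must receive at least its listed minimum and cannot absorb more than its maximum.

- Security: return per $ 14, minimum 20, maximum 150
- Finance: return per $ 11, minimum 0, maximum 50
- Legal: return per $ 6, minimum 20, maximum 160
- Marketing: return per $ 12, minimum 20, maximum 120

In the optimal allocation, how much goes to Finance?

10

Meeting every minimum uses 20+0+20+20 = 60 $, leaving 240.
Order the departments by return per $: Security 14 > Marketing 12 > Finance 11 > Legal 6.
Security takes 130 more to reach its cap of 150 → 110 left.
Marketing takes 100 more to reach its cap of 120 → 10 left.
Finance has room for 50 more but only 10 remain, so it gets 10.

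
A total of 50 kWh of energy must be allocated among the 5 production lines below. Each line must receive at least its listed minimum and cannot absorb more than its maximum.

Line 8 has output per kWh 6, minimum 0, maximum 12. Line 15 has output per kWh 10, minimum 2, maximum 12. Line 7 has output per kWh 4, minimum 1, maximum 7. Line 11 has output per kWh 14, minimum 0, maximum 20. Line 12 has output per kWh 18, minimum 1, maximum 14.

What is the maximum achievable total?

Meeting every minimum uses 0+2+1+0+1 = 4 kWh, leaving 46.
Rank by output per kWh: Line 12 18 > Line 11 14 > Line 15 10 > Line 8 6 > Line 7 4.
Line 12: +13 to 14 (cap) → 33 left.
Line 11 takes 20 more to reach its cap of 20 → 13 left.
Line 15: +10 to 12 (cap) → 3 left.
Line 8: +3 (room for 12) → 3. Pool exhausted.
Total = 6×3 + 10×12 + 4×1 + 14×20 + 18×14 = 674.

674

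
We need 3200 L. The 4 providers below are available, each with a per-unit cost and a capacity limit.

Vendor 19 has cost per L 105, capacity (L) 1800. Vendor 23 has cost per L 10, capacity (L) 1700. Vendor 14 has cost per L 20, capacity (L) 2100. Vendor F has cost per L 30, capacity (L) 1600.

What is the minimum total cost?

Cheapest first:
Vendor 23 (10): use full 1700 — 1500 L to go.
Take 1500 from Vendor 14 at 20 to finish.
Vendor F, Vendor 19: unused.
Cost = 1700×10 + 1500×20 = 47000.

47000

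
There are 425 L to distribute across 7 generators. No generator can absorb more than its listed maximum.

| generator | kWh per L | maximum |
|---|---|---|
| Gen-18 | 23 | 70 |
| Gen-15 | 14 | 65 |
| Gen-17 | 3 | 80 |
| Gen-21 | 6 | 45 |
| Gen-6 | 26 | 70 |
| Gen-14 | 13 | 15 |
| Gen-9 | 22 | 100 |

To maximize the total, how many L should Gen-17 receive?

60

Order the generators by kWh per L: Gen-6 26 > Gen-18 23 > Gen-9 22 > Gen-15 14 > Gen-14 13 > Gen-21 6 > Gen-17 3.
Gen-6 takes 70 to reach its cap of 70 — 355 left.
Gen-18 takes 70 to reach its cap of 70 — 285 left.
Gen-9 takes 100 to reach its cap of 100 — 185 left.
Give Gen-15 65 to hit its cap of 65 — 120 left.
Gen-14: +15 to 15 (cap) — 105 left.
Gen-21: +45 to 45 (cap) — 60 left.
Gen-17: +60 (room for 80) → 60. Pool exhausted.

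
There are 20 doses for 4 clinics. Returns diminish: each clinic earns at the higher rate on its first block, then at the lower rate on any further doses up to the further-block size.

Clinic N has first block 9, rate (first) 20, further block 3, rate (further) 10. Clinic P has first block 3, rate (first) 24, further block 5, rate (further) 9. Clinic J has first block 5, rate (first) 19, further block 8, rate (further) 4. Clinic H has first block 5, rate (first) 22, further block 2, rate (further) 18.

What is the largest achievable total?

419

Order all 8 blocks by rate: Clinic P/first 24 > Clinic H/first 22 > Clinic N/first 20 > Clinic J/first 19 > Clinic H/second 18 > Clinic N/second 10 > Clinic P/second 9 > Clinic J/second 4.
Clinic P first at 24: fill all 3 ; 17 left.
Clinic H/first (22): +5 ; 12 left.
Clinic N first at 20: fill all 9 ; 3 left.
3 remain; put them into Clinic J first at 19.
Total = 24×3 + 22×5 + 20×9 + 19×3 = 419.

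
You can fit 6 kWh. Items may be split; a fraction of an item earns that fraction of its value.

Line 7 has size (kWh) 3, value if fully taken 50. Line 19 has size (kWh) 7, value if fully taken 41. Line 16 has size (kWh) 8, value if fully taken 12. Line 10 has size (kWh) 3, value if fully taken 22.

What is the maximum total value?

Sort by value density: Line 7 50/3≈16.7, Line 10 22/3≈7.33, Line 19 41/7≈5.86, Line 16 12/8≈1.5.
Take all of Line 7 (3 kWh, value 50) ; 3 kWh left.
Take all of Line 10 (3 kWh, value 22) ; 0 kWh left.
Total value = 72.

72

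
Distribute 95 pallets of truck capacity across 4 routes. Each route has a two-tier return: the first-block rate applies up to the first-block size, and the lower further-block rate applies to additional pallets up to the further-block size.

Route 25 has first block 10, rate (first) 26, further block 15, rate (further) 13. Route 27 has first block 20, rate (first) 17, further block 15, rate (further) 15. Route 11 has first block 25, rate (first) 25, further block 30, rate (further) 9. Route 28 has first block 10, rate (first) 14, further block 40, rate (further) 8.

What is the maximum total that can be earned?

Rank every tier by rate: Route 25/T1 26 > Route 11/T1 25 > Route 27/T1 17 > Route 27/T2 15 > Route 28/T1 14 > Route 25/T2 13 > Route 11/T2 9 > Route 28/T2 8.
Route 25 T1 at 26: fill all 10 — 85 left.
Fill Route 11 T1 block (25 at 25) — 60 left.
Route 27 T1 at 17: fill all 20 — 40 left.
Fill Route 27 T2 block (15 at 15) — 25 left.
Route 28 T1 at 14: fill all 10 — 15 left.
Fill Route 25 T2 block (15 at 13) — 0 left.
Total = 26×10 + 25×25 + 17×20 + 15×15 + 14×10 + 13×15 = 1785.

1785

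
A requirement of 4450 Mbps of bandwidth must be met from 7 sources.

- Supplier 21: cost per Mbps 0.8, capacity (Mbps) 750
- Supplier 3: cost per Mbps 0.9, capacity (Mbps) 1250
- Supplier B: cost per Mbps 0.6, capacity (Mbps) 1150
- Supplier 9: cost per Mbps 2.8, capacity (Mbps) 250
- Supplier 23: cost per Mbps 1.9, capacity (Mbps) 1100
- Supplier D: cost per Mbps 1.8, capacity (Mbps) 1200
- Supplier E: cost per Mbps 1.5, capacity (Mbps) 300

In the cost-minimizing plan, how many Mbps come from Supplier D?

Fill from the cheapest source first.
Supplier B (0.6): use full 1150 ; 3300 Mbps to go.
Supplier 21 (0.8): use full 750 ; 2550 Mbps to go.
Supplier 3 at 0.9: take all 1250 Mbps ; 1300 still needed.
Supplier E (1.5): use full 300 ; 1000 Mbps to go.
Supplier D at 1.8: take 1000 of its 1200 ; requirement met.
Supplier 23, Supplier 9: unused.

1000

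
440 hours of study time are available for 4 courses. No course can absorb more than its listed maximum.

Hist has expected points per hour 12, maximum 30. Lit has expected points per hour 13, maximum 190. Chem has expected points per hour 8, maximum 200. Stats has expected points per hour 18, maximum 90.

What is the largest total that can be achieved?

Order the courses by expected points per hour: Stats 18 > Lit 13 > Hist 12 > Chem 8.
Give Stats 90 to hit its cap of 90 → 350 left.
Lit: +190 to 190 (cap) → 160 left.
Hist takes 30 to reach its cap of 30 → 130 left.
Only 130 left; Chem takes them to reach 130.
Total = 12×30 + 13×190 + 8×130 + 18×90 = 5490.

5490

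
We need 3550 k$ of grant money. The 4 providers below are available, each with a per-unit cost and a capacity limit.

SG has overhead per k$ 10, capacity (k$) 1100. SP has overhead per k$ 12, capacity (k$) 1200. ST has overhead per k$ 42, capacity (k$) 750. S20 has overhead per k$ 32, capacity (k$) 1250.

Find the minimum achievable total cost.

65400

Fill from the cheapest provider first.
SG (10): use full 1100 ; 2450 k$ to go.
SP at 12: take all 1200 k$ ; 1250 still needed.
S20 (32): use full 1250 ; 0 k$ to go.
ST: unused.
Cost = 1100×10 + 1200×12 + 1250×32 = 65400.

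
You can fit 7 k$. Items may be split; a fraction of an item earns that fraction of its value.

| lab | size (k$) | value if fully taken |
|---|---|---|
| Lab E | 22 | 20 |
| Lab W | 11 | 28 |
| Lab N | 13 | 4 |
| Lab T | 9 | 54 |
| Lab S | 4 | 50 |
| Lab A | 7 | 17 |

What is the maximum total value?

68

Best value per unit of size first: Lab S 50/4≈12.5, Lab T 54/9≈6, Lab W 28/11≈2.55, Lab A 17/7≈2.43, Lab E 20/22≈0.909, Lab N 4/13≈0.308.
Lab S: take in full, 4 k$ for value 50 ; 3 left.
3 k$ left: a 3/9 share of Lab T gives 54×3/9 = 18.
Total value = 68.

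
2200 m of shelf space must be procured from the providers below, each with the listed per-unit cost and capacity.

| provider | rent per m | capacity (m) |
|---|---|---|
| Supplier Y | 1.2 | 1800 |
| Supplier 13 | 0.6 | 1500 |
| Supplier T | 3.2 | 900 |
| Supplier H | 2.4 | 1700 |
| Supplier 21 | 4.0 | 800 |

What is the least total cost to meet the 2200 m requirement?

1740

Use providers in increasing cost order.
Supplier 13 at 0.6: take all 1500 m → 700 still needed.
Take 700 from Supplier Y at 1.2 to finish.
Supplier H, Supplier T, Supplier 21: unused.
Cost = 1500×0.6 + 700×1.2 = 1740.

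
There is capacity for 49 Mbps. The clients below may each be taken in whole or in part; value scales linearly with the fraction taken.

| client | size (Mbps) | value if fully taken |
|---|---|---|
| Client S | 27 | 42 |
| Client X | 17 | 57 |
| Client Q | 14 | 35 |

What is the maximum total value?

120

Rank by value-to-size ratio: Client X 57/17≈3.35, Client Q 35/14≈2.5, Client S 42/27≈1.56.
All 17 Mbps of Client X fit (value 57) → 32 remain.
Take all of Client Q (14 Mbps, value 35) → 18 Mbps left.
18 Mbps left: a 18/27 share of Client S gives 42×18/27 = 28.
Total value = 120.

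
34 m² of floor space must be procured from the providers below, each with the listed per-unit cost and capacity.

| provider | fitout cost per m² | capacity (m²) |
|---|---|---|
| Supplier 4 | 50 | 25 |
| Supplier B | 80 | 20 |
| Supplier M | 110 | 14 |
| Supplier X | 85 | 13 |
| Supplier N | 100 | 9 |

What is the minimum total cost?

Use providers in increasing cost order.
Supplier 4 at 50: take all 25 m² → 9 still needed.
Supplier B (80): take the remaining 9 → done.
Supplier X, Supplier N, Supplier M: unused.
Cost = 25×50 + 9×80 = 1970.

1970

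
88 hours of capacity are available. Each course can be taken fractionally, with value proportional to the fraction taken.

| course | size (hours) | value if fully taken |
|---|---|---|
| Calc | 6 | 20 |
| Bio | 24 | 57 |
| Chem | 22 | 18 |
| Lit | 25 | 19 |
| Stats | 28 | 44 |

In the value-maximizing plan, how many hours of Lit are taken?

8

Sort by value density: Calc 20/6≈3.33, Bio 57/24≈2.38, Stats 44/28≈1.57, Chem 18/22≈0.818, Lit 19/25≈0.76.
Take all of Calc (6 hours, value 20) → 82 hours left.
Take all of Bio (24 hours, value 57) → 58 hours left.
All 28 hours of Stats fit (value 44) → 30 remain.
All 22 hours of Chem fit (value 18) → 8 remain.
8 hours left: a 8/25 share of Lit gives 19×8/25 = 6.08.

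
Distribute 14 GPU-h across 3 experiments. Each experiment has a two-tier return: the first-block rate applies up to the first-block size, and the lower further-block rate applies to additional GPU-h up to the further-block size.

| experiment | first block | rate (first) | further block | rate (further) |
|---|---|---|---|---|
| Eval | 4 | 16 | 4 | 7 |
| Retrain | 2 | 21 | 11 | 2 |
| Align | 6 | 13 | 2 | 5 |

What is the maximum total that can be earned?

198

Order all 6 blocks by rate: Retrain/tier1 21 > Eval/tier1 16 > Align/tier1 13 > Eval/tier2 7 > Align/tier2 5 > Retrain/tier2 2.
Retrain/tier1 (21): +2 → 12 left.
Fill Eval tier1 block (4 at 16) → 8 left.
Fill Align tier1 block (6 at 13) → 2 left.
Eval tier2 at 7: only 2 left, fill 2.
Total = 21×2 + 16×4 + 13×6 + 7×2 = 198.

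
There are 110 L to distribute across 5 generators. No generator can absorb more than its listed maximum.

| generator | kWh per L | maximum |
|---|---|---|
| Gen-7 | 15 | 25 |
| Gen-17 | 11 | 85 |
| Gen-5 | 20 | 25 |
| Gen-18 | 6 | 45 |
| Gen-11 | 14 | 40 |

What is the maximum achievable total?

Highest kWh per L first: Gen-5 20 > Gen-7 15 > Gen-11 14 > Gen-17 11 > Gen-18 6.
Gen-5: +25 to 25 (cap) → 85 left.
Gen-7: +25 to 25 (cap) → 60 left.
Gen-11: +40 to 40 (cap) → 20 left.
Gen-17 has room for 85 but only 20 remain, so it gets 20.
Total = 15×25 + 11×20 + 20×25 + 14×40 = 1655.

1655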